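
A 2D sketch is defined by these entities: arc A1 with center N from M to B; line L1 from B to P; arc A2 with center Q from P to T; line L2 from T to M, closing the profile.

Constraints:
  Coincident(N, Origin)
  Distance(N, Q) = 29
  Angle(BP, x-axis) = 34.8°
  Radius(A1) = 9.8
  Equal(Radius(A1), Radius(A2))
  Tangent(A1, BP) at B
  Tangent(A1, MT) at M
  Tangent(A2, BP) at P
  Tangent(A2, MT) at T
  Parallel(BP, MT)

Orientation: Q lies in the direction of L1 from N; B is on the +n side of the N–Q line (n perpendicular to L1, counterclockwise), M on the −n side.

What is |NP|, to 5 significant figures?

30.611

The slot axis is L1's direction at 34.8°, so u = (cos 34.8°, sin 34.8°) = (0.82115, 0.57071) and n = (−sin 34.8°, cos 34.8°) = (-0.57071, 0.82115). N is at the origin and Q lies 29.0 along u from N, so Q = 29.0·u = (23.813, 16.551). Tangency of A1 to both parallel lines with radius 9.8 puts B and M at N ± 9.8·n: B = (-5.5930, 8.0473), M = (5.5930, -8.0473). Equal radii place P and T the same way about Q: P = Q + 9.8·n = (18.220, 24.598), T = Q − 9.8·n = (29.406, 8.5034). Then |NP| = |P − N| = 30.611.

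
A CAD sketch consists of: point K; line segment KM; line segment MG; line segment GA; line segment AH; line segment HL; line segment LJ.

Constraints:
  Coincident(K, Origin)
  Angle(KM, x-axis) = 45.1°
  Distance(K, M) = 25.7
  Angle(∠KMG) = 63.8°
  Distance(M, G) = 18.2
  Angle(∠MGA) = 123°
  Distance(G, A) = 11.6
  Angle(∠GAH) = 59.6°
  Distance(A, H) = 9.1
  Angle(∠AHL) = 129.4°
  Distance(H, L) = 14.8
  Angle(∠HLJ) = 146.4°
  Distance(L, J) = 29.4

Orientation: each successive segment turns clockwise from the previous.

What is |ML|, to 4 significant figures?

5.590

∠GAH = 59.6° gives AH at 111.5° from the x-axis; with |AH| = 9.1, H = (13.54, 0.3239). ∠AHL = 129.4° gives HL at 60.90° from the x-axis; with |HL| = 14.8, L = (20.74, 13.26). Then |ML| = |L − M| = 5.590.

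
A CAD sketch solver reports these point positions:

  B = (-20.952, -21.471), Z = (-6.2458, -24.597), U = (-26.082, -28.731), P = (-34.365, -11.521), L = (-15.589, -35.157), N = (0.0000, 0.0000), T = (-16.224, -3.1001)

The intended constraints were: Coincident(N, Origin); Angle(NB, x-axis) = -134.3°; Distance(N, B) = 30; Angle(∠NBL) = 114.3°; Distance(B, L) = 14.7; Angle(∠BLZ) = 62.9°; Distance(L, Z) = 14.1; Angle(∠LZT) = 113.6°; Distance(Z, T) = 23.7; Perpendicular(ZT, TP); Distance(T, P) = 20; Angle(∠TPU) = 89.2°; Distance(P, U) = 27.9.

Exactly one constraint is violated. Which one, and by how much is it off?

Distance(P, U) = 27.9 — off by 8.80.

N = (0.00, 0.00) ✓; NB at -134.3° ✓; |NB| = 30.00 ✓; ∠NBL = 114.3° ✓; |BL| = 14.70 ✓; ∠BLZ = 62.90° ✓; |LZ| = 14.10 ✓; ∠LZT = 113.6° ✓; |ZT| = 23.70 ✓; ∠(ZT, TP) = 90.00° ✓; |TP| = 20.00 ✓; ∠TPU = 89.20° ✓; |PU| = 19.10 ✗.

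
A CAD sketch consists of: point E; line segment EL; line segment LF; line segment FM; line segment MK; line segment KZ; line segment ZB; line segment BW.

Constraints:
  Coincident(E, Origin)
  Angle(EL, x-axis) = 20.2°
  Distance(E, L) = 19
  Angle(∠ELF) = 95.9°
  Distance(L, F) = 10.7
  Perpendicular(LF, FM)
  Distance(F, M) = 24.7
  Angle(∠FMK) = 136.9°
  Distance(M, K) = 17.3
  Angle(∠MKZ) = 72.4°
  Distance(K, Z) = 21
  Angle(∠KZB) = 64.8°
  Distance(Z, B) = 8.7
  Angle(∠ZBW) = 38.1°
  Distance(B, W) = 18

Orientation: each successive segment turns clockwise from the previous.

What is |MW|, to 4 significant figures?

27.37

E is at the origin; EL runs at 20.2° with length 19.0, so L = (17.83, 6.561). ∠ELF = 95.9° gives LF at -63.90° from the x-axis; with |LF| = 10.7, F = (22.54, -3.048). LF ⟂ FM, so FM runs at -153.9°; with |FM| = 24.7, M = (0.3574, -13.91). ∠FMK = 136.9° gives MK at 163.0° from the x-axis; with |MK| = 17.3, K = (-16.19, -8.857). ∠MKZ = 72.4° gives KZ at 55.40° from the x-axis; with |KZ| = 21.0, Z = (-4.262, 8.429). ∠KZB = 64.8° gives ZB at -59.80° from the x-axis; with |ZB| = 8.7, B = (0.1144, 0.9100). ∠ZBW = 38.1° gives BW at 158.3° from the x-axis; with |BW| = 18.0, W = (-16.61, 7.565). Then |MW| = |W − M| = 27.37.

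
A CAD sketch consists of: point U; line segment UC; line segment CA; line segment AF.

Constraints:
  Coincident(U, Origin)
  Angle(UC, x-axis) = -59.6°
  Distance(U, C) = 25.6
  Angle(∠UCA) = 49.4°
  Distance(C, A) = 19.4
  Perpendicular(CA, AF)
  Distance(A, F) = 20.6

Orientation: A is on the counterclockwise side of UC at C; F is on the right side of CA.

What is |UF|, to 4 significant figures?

40.13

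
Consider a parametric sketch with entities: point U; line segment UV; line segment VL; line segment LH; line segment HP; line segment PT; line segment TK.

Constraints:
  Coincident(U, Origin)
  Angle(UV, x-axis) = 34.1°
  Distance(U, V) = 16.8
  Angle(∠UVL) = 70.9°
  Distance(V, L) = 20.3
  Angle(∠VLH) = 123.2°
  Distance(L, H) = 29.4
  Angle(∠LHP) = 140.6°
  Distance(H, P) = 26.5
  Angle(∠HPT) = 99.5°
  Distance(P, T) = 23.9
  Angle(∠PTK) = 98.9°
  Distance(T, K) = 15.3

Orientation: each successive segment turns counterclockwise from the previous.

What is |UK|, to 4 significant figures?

21.51

U is at the origin; UV runs at 34.1° with length 16.8, so V = (13.91, 9.419). ∠UVL = 70.9° gives VL at 143.2° from the x-axis; with |VL| = 20.3, L = (-2.343, 21.58). ∠VLH = 123.2° gives LH at -160.0° from the x-axis; with |LH| = 29.4, H = (-29.97, 11.52). ∠LHP = 140.6° gives HP at -120.6° from the x-axis; with |HP| = 26.5, P = (-43.46, -11.29). ∠HPT = 99.5° gives PT at -40.10° from the x-axis; with |PT| = 23.9, T = (-25.18, -26.68). ∠PTK = 98.9° gives TK at 41.00° from the x-axis; with |TK| = 15.3, K = (-13.63, -16.64). Then |UK| = |K − U| = 21.51.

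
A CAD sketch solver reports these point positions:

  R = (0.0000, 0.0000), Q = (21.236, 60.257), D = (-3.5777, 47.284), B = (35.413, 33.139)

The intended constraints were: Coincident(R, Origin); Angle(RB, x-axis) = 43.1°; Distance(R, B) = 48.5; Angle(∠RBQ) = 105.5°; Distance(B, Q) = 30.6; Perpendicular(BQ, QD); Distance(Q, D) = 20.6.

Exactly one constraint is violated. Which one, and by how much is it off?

Distance(Q, D) = 20.6 — off by 7.40.

R = (0.00, 0.00) ✓; RB at 43.10° ✓; |RB| = 48.50 ✓; ∠RBQ = 105.5° ✓; |BQ| = 30.60 ✓; ∠(BQ, QD) = 90.00° ✓; |QD| = 28.00 ✗.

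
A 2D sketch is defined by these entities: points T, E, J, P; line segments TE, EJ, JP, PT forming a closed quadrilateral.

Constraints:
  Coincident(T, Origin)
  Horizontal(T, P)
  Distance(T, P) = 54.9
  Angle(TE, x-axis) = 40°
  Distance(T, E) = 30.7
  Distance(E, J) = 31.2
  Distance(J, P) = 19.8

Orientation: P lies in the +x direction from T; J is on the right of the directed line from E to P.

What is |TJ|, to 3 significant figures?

37.9

Checks: |EJ| = 31.20 ✓; |JP| = 19.80 ✓.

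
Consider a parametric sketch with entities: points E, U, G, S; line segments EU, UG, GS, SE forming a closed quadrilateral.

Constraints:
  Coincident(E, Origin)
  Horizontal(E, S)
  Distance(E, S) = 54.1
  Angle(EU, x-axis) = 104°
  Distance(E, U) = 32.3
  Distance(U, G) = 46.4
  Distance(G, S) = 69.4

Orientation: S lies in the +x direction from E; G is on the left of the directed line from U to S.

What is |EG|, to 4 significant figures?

68.40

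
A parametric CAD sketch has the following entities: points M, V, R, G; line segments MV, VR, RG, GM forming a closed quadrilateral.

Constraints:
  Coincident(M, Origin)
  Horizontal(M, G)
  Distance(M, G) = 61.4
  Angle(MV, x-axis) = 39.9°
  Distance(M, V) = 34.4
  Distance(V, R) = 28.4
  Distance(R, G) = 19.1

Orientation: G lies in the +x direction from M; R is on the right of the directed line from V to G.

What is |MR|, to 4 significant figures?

42.38

Checks: |VR| = 28.40 ✓; |RG| = 19.10 ✓.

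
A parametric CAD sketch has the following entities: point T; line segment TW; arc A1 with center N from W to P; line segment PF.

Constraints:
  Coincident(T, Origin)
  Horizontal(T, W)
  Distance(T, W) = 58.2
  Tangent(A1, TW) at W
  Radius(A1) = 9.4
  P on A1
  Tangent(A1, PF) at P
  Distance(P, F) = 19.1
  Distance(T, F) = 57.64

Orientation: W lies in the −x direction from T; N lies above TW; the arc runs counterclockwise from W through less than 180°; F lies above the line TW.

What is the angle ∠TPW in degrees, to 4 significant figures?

122.0°

Checks: |NP| = 9.400 ✓; ∠(NP, PF) = 90.00° ✓; |PF| = 19.10 ✓; |TF| = 57.64 ✓.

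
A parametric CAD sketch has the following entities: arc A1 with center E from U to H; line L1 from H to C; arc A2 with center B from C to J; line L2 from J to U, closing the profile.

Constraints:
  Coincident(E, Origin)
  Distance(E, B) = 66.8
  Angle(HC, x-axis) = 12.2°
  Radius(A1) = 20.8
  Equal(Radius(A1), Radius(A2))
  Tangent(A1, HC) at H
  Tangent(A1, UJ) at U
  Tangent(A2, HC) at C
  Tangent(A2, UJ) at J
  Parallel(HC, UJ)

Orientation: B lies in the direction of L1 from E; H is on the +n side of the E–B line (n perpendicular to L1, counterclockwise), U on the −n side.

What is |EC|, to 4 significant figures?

69.96

The slot axis is L1's direction at 12.2°, so u = (cos 12.2°, sin 12.2°) = (0.9774, 0.2113) and n = (−sin 12.2°, cos 12.2°) = (-0.2113, 0.9774). E is at the origin and B lies 66.8 along u from E, so B = 66.8·u = (65.29, 14.12). Tangency of A1 to both parallel lines with radius 20.8 puts H and U at E ± 20.8·n: H = (-4.396, 20.33), U = (4.396, -20.33). Equal radii place C and J the same way about B: C = B + 20.8·n = (60.90, 34.45), J = B − 20.8·n = (69.69, -6.214). Then |EC| = |C − E| = 69.96.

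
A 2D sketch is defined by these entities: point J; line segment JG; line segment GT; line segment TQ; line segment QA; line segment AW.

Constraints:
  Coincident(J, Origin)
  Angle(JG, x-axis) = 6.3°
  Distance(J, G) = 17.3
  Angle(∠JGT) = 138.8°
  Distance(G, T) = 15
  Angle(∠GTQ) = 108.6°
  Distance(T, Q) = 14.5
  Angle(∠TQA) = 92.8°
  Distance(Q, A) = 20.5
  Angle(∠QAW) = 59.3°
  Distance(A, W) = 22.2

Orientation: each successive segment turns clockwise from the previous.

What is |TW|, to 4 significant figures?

10.90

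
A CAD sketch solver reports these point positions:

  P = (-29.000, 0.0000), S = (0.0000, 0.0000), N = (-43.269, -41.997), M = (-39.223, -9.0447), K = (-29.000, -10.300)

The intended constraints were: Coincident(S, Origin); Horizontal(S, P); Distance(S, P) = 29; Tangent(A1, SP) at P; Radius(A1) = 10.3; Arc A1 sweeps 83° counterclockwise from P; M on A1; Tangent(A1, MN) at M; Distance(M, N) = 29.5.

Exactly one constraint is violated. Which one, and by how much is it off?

Distance(M, N) = 29.5 — off by 3.70.

S = (0.00, 0.00) ✓; S.y = 0.00, P.y = 0.00 ✓; |SP| = 29.00 ✓; ∠(KP, PS) = 90.00° ✓; |KP| = 10.30 ✓; bearing(K→M) − bearing(K→P) = 83.00° ✓; |KM| = 10.30 ✓; ∠(KM, MN) = 90.00° ✓; |MN| = 33.20 ✗.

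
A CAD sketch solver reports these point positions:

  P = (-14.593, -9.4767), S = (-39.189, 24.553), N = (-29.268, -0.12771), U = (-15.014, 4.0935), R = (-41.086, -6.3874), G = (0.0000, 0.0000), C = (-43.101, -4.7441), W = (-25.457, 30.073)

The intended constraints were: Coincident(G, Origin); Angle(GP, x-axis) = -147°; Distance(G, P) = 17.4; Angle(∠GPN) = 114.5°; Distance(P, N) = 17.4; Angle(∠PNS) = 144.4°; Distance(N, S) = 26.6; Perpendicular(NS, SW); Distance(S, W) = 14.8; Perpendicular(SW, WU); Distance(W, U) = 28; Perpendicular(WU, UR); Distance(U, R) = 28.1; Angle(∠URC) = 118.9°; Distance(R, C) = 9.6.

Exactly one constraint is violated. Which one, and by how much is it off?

Distance(R, C) = 9.6 — off by 7.00.

G = (0.00, 0.00) ✓; GP at -147.0° ✓; |GP| = 17.40 ✓; ∠GPN = 114.5° ✓; |PN| = 17.40 ✓; ∠PNS = 144.4° ✓; |NS| = 26.60 ✓; ∠(NS, SW) = 90.00° ✓; |SW| = 14.80 ✓; ∠(SW, WU) = 90.00° ✓; |WU| = 28.00 ✓; ∠(WU, UR) = 90.00° ✓; |UR| = 28.10 ✓; ∠URC = 118.9° ✓; |RC| = 2.600 ✗.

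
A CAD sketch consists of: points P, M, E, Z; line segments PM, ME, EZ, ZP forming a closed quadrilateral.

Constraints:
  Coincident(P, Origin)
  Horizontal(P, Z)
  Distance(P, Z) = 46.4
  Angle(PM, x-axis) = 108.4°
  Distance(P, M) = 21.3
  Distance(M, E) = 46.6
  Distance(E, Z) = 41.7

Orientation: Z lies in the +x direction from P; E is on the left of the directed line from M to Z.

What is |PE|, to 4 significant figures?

53.55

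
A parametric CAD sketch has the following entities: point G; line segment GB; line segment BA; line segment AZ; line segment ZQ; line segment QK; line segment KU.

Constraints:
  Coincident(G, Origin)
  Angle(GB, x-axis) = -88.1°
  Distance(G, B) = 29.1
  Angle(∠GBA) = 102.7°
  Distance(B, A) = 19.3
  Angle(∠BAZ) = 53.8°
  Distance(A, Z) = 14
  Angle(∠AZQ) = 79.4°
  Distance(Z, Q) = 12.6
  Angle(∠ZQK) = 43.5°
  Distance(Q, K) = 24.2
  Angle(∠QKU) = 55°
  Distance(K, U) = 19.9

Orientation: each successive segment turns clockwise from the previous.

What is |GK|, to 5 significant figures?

41.301

G is at the origin; GB runs at -88.1° with length 29.1, so B = (0.96482, -29.084). ∠GBA = 102.7° gives BA at -165.40° from the x-axis; with |BA| = 19.3, A = (-17.712, -33.949). ∠BAZ = 53.8° gives AZ at 68.400° from the x-axis; with |AZ| = 14.0, Z = (-12.558, -20.932). ∠AZQ = 79.4° gives ZQ at -32.200° from the x-axis; with |ZQ| = 12.6, Q = (-1.8962, -27.646). ∠ZQK = 43.5° gives QK at -168.70° from the x-axis; with |QK| = 24.2, K = (-25.627, -32.388). Then |GK| = |K − G| = 41.301.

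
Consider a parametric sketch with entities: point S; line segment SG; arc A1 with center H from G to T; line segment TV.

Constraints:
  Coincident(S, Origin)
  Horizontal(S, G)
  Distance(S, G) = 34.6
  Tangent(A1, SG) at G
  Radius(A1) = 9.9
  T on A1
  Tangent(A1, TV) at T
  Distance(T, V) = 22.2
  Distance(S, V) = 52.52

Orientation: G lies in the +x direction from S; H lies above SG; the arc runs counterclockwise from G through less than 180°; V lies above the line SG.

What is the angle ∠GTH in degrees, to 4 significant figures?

39.95°

Checks: ∠(HG, GS) = 90.00° ✓; |HT| = 9.900 ✓; ∠(HT, TV) = 90.00° ✓; |TV| = 22.20 ✓; |SV| = 52.52 ✓.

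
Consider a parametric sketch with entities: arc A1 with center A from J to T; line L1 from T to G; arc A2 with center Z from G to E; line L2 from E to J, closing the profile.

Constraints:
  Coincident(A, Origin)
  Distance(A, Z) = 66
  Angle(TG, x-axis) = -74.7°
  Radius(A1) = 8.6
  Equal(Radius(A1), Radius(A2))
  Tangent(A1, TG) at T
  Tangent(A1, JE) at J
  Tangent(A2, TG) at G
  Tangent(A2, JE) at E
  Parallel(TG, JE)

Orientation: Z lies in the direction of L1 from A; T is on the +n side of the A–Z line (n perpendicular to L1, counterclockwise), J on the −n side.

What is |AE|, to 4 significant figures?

66.56

Tangency of A1 to both parallel lines with radius 8.6 puts T and J at A ± 8.6·n: T = (8.295, 2.269), J = (-8.295, -2.269). Equal radii place G and E the same way about Z: G = Z + 8.6·n = (25.71, -61.39), E = Z − 8.6·n = (9.120, -65.93). Then |AE| = |E − A| = 66.56.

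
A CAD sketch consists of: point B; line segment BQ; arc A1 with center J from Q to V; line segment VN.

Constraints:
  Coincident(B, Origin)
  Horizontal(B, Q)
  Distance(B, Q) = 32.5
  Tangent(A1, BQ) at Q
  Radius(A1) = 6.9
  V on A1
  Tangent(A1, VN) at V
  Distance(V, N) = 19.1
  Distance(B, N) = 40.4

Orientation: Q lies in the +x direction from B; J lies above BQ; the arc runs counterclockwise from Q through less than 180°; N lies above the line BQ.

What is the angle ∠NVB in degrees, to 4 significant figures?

77.62°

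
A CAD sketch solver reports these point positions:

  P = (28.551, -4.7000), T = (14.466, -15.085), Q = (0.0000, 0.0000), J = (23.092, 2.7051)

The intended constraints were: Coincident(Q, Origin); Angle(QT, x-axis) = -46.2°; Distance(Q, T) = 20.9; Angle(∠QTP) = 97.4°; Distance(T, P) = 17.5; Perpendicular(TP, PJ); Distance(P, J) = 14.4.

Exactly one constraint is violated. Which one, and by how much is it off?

Distance(P, J) = 14.4 — off by 5.20.

Q = (0.00, 0.00) ✓; QT at -46.20° ✓; |QT| = 20.90 ✓; ∠QTP = 97.40° ✓; |TP| = 17.50 ✓; ∠(TP, PJ) = 90.00° ✓; |PJ| = 9.200 ✗.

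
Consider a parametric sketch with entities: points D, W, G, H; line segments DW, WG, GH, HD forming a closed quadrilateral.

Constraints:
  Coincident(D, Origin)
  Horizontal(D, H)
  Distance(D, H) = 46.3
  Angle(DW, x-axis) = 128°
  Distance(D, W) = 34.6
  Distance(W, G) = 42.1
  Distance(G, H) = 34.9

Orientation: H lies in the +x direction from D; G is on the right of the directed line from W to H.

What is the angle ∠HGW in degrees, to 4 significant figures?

142.2°

Checks: |WG| = 42.10 ✓; |GH| = 34.90 ✓.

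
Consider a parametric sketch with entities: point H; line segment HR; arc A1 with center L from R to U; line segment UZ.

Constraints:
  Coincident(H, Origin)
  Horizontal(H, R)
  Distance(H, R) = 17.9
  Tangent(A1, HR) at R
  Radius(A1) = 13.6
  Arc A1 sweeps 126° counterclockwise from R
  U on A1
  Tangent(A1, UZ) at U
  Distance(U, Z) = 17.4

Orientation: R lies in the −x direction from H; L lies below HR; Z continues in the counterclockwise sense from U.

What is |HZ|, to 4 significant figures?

40.26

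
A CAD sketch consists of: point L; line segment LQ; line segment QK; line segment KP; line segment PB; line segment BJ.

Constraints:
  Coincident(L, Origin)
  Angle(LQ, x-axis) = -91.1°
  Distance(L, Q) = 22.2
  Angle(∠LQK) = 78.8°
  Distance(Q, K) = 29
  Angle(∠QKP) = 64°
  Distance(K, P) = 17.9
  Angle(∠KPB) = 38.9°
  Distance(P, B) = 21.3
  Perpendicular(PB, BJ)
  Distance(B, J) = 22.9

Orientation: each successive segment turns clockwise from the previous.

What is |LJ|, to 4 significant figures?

46.69

L is at the origin; LQ runs at -91.1° with length 22.2, so Q = (-0.4262, -22.20). ∠LQK = 78.8° gives QK at 167.7° from the x-axis; with |QK| = 29.0, K = (-28.76, -16.02). ∠QKP = 64.0° gives KP at 51.70° from the x-axis; with |KP| = 17.9, P = (-17.67, -1.971). ∠KPB = 38.9° gives PB at -89.40° from the x-axis; with |PB| = 21.3, B = (-17.44, -23.27). PB ⟂ BJ, so BJ runs at -179.4°; with |BJ| = 22.9, J = (-40.34, -23.51). Then |LJ| = |J − L| = 46.69.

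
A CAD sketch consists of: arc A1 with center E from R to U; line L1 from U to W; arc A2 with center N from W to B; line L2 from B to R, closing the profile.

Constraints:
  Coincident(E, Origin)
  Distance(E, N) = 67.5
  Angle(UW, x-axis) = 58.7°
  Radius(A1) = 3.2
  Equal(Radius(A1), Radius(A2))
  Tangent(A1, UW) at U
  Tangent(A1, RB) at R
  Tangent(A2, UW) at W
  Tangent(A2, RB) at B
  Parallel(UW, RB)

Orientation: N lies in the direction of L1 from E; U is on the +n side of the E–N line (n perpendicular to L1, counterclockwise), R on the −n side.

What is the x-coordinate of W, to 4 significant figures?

32.33

The slot axis is L1's direction at 58.7°, so u = (cos 58.7°, sin 58.7°) = (0.5195, 0.8545) and n = (−sin 58.7°, cos 58.7°) = (-0.8545, 0.5195). E is at the origin and N lies 67.5 along u from E, so N = 67.5·u = (35.07, 57.68). Tangency of A1 to both parallel lines with radius 3.2 puts U and R at E ± 3.2·n: U = (-2.734, 1.662), R = (2.734, -1.662). Equal radii place W and B the same way about N: W = N + 3.2·n = (32.33, 59.34), B = N − 3.2·n = (37.80, 56.01). So W.x = 32.33.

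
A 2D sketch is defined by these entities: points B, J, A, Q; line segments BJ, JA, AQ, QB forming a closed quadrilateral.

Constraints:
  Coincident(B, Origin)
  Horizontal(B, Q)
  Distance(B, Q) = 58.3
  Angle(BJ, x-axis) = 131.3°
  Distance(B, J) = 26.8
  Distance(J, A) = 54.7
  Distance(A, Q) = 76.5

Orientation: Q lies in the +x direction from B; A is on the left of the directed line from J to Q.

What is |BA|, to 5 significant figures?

65.403

B is at the origin; B and Q share the same y with |BQ| = 58.3 and Q in +x, so Q = (58.3, 0). BJ runs at 131.3° with |BJ| = 26.8, so J = (-17.688, 20.134). A is determined by |JA| = 54.7 and |AQ| = 76.5 together: it lies at the intersection of circle(J, 54.7) and circle(Q, 76.5). With |JQ| = 78.610, the foot of the radical line on JQ is 21.113 from J and the perpendicular offset is √(54.7² − 21.113²) = 50.461. Taking the left-of-JQ solution: A = (15.645, 63.504).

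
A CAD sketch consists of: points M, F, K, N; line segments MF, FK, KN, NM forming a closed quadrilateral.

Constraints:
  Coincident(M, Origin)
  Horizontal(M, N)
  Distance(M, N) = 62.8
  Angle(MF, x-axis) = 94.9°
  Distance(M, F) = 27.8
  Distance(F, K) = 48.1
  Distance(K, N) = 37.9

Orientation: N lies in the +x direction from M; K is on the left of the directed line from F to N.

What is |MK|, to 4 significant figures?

56.47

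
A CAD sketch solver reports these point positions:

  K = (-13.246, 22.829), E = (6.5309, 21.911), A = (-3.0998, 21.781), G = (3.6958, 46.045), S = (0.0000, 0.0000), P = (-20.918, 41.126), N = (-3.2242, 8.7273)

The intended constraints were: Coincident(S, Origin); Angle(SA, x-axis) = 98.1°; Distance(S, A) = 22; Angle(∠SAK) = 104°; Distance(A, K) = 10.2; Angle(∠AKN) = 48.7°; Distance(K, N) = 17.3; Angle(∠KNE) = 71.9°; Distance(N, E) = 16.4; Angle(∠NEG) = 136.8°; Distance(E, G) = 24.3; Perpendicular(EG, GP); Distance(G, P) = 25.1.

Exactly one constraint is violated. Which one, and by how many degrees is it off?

Perpendicular(EG, GP) — off by 4.60°.

S = (0.00, 0.00) ✓; SA at 98.10° ✓; |SA| = 22.00 ✓; ∠SAK = 104.0° ✓; |AK| = 10.20 ✓; ∠AKN = 48.70° ✓; |KN| = 17.30 ✓; ∠KNE = 71.90° ✓; |NE| = 16.40 ✓; ∠NEG = 136.8° ✓; |EG| = 24.30 ✓; ∠(EG, GP) = 94.60° ✗; |GP| = 25.10 ✓.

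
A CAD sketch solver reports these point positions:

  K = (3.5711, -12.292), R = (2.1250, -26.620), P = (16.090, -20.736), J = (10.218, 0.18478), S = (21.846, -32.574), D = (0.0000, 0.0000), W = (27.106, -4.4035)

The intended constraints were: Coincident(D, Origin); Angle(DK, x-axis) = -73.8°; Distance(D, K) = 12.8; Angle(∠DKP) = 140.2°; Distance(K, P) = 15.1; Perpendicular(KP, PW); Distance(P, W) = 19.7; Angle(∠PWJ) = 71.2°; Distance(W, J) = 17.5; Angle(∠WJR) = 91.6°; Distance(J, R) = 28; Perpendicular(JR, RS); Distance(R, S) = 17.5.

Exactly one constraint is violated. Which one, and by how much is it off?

Distance(R, S) = 17.5 — off by 3.10.

D = (0.00, 0.00) ✓; DK at -73.80° ✓; |DK| = 12.80 ✓; ∠DKP = 140.2° ✓; |KP| = 15.10 ✓; ∠(KP, PW) = 90.00° ✓; |PW| = 19.70 ✓; ∠PWJ = 71.20° ✓; |WJ| = 17.50 ✓; ∠WJR = 91.60° ✓; |JR| = 28.00 ✓; ∠(JR, RS) = 90.00° ✓; |RS| = 20.60 ✗.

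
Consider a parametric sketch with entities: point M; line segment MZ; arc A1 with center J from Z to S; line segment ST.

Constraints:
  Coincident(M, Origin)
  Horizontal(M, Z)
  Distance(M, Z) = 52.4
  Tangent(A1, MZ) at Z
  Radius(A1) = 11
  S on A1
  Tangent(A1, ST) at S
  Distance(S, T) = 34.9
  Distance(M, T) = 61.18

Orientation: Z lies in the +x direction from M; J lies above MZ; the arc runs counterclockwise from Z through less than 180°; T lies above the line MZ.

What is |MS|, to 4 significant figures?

63.73

Checks: ∠(JZ, ZM) = 90.00° ✓; |JS| = 11.00 ✓; ∠(JS, ST) = 90.00° ✓; |ST| = 34.90 ✓; |MT| = 61.18 ✓.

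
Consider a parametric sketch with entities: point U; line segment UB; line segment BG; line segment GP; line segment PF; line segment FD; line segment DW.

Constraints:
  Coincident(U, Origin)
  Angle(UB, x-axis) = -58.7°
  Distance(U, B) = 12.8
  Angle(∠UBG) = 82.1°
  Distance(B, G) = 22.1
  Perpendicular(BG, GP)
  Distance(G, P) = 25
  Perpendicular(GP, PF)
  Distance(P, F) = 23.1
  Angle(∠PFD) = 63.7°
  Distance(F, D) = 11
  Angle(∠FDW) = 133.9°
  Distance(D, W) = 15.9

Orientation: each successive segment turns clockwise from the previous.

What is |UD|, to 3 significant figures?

3.24

GP ⟂ PF, so PF runs at 23.4°; with |PF| = 23.1, F = (-2.36, 12.4). ∠PFD = 63.7° gives FD at -92.9° from the x-axis; with |FD| = 11.0, D = (-2.92, 1.42). Then |UD| = |D − U| = 3.24.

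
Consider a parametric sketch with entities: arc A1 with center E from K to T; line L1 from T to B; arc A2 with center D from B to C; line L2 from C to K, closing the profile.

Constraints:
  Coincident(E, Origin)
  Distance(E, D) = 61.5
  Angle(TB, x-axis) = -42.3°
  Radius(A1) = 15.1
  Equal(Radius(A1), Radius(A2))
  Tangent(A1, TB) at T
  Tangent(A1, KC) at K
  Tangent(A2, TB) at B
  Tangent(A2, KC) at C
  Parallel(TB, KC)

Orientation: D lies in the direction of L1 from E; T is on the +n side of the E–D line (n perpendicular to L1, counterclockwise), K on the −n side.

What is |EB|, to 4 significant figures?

63.33

The slot axis is L1's direction at -42.3°, so u = (cos -42.3°, sin -42.3°) = (0.7396, -0.6730) and n = (−sin -42.3°, cos -42.3°) = (0.6730, 0.7396). E is at the origin and D lies 61.5 along u from E, so D = 61.5·u = (45.49, -41.39). Tangency of A1 to both parallel lines with radius 15.1 puts T and K at E ± 15.1·n: T = (10.16, 11.17), K = (-10.16, -11.17). Equal radii place B and C the same way about D: B = D + 15.1·n = (55.65, -30.22), C = D − 15.1·n = (35.32, -52.56). Then |EB| = |B − E| = 63.33.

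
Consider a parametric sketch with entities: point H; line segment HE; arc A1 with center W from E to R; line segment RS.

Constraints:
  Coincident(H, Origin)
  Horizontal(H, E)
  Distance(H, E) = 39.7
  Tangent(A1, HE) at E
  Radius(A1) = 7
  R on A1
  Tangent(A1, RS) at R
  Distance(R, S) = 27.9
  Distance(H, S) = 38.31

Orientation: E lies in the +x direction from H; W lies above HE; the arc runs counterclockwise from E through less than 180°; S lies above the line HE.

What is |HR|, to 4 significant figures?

45.95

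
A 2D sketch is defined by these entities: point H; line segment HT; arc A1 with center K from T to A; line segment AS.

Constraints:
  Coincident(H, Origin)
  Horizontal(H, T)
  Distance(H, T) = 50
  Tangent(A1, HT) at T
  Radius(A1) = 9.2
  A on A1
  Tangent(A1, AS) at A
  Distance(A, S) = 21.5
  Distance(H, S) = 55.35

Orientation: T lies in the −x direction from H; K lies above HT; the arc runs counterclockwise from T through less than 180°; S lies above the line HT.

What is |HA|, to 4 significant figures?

42.42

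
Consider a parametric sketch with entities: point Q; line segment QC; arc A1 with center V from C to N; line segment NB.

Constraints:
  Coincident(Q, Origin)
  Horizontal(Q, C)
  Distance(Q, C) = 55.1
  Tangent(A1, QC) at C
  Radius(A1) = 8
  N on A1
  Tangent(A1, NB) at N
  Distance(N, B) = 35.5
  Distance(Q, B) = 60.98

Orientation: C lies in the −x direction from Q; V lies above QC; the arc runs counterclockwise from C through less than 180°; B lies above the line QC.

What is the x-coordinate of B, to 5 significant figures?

-43.680

Checks: |VN| = 8.000 ✓; ∠(VN, NB) = 90.00° ✓; |NB| = 35.50 ✓; |QB| = 60.98 ✓.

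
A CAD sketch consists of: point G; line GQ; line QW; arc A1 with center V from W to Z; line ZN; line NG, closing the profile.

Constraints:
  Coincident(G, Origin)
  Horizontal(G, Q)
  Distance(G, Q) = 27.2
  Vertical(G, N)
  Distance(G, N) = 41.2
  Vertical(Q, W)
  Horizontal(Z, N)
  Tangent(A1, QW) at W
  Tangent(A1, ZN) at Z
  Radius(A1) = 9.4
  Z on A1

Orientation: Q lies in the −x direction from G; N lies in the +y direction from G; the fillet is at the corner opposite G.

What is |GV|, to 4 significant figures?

36.44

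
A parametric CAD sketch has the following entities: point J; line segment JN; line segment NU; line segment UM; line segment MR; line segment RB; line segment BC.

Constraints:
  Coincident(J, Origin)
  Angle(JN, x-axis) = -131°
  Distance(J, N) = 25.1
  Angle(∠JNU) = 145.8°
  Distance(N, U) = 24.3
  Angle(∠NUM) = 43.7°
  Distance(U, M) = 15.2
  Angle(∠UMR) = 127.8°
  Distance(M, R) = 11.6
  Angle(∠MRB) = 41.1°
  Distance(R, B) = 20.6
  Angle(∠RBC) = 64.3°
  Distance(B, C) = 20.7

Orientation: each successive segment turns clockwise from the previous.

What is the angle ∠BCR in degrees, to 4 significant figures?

57.63°

J is at the origin; JN runs at -131.0° with length 25.1, so N = (-16.47, -18.94). ∠JNU = 145.8° gives NU at -165.2° from the x-axis; with |NU| = 24.3, U = (-39.96, -25.15). ∠NUM = 43.7° gives UM at 58.50° from the x-axis; with |UM| = 15.2, M = (-32.02, -12.19). ∠UMR = 127.8° gives MR at 6.300° from the x-axis; with |MR| = 11.6, R = (-20.49, -10.92). ∠MRB = 41.1° gives RB at -132.6° from the x-axis; with |RB| = 20.6, B = (-34.43, -26.08). ∠RBC = 64.3° gives BC at 111.7° from the x-axis; with |BC| = 20.7, C = (-42.09, -6.848). Then cos ∠BCR = CB·CR / (|CB||CR|), giving 57.63°.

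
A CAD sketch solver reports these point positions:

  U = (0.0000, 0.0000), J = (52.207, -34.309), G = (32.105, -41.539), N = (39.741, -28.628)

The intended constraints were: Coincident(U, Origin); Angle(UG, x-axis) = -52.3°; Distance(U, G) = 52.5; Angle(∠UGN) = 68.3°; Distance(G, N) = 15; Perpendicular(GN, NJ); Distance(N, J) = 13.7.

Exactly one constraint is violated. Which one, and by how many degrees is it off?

Perpendicular(GN, NJ) — off by 6.10°.

U = (0.00, 0.00) ✓; UG at -52.30° ✓; |UG| = 52.50 ✓; ∠UGN = 68.30° ✓; |GN| = 15.00 ✓; ∠(GN, NJ) = 83.90° ✗; |NJ| = 13.70 ✓.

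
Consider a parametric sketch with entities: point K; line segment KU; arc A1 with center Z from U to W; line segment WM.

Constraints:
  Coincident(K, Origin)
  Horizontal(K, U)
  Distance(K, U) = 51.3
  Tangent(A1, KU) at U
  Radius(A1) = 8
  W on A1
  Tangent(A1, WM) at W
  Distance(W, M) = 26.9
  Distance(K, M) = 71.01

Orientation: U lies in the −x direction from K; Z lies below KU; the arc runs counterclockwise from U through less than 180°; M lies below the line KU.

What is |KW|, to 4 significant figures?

59.66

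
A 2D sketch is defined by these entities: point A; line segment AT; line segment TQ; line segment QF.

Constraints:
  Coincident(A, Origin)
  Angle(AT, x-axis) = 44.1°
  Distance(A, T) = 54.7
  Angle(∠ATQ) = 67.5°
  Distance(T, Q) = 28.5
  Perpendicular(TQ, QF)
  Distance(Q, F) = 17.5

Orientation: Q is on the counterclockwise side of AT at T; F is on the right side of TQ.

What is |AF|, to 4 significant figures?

68.46

A is at the origin; AT runs at 44.1° with length 54.7, so T = 54.7·(cos 44.1°, sin 44.1°) = (39.28, 38.07). ∠ATQ = 67.5°, so TQ runs at 44.1° + (180° − 67.5°) = 156.6° from the x-axis; with |TQ| = 28.5, Q = T + 28.5·(cos 156.6°, sin 156.6°) = (13.13, 49.39). TQ is perpendicular to QF; with |QF| = 17.5 on the right of TQ, F = Q + 17.5·(0.3971, 0.9178) = (20.08, 65.45). Then |AF| = |F − A| = 68.46.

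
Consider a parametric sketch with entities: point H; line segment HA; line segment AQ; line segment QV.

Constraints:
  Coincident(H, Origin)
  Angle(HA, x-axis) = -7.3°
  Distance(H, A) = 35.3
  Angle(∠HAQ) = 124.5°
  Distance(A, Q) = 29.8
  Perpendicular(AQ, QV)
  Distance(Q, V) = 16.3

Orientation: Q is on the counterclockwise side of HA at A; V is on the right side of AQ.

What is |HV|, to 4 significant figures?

67.38

H is at the origin; HA runs at -7.3° with length 35.3, so A = 35.3·(cos -7.3°, sin -7.3°) = (35.01, -4.485). ∠HAQ = 124.5°, so AQ runs at -7.3° + (180° − 124.5°) = 48.20° from the x-axis; with |AQ| = 29.8, Q = A + 29.8·(cos 48.20°, sin 48.20°) = (54.88, 17.73). The perpendicularity gives QV at right angles to AQ; with |QV| = 16.3 on the right of AQ, V = Q + 16.3·(0.7455, -0.6665) = (67.03, 6.865). Then |HV| = |V − H| = 67.38.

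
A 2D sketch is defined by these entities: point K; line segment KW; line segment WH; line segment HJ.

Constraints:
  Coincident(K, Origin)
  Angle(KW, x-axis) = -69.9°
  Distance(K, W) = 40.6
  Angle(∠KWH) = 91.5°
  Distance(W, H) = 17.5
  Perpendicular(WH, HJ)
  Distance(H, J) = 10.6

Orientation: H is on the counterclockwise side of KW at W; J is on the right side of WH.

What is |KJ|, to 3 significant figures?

54.4

K is at the origin; KW runs at -69.9° with length 40.6, so W = 40.6·(cos -69.9°, sin -69.9°) = (14.0, -38.1). ∠KWH = 91.5°, so WH runs at -69.9° + (180° − 91.5°) = 18.6° from the x-axis; with |WH| = 17.5, H = W + 17.5·(cos 18.6°, sin 18.6°) = (30.5, -32.5). WH ⟂ HJ; with |HJ| = 10.6 on the right of WH, J = H + 10.6·(0.319, -0.948) = (33.9, -42.6). Then |KJ| = |J − K| = 54.4.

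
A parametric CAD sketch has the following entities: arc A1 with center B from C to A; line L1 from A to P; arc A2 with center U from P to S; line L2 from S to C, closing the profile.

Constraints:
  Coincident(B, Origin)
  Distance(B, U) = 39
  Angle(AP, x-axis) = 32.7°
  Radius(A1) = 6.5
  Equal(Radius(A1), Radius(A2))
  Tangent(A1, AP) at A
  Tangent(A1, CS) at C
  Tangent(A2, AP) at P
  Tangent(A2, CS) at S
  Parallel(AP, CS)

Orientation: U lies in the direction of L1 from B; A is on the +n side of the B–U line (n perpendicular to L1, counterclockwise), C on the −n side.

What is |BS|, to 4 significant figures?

39.54

The slot axis is L1's direction at 32.7°, so u = (cos 32.7°, sin 32.7°) = (0.8415, 0.5402) and n = (−sin 32.7°, cos 32.7°) = (-0.5402, 0.8415). B is at the origin and U lies 39.0 along u from B, so U = 39.0·u = (32.82, 21.07). Tangency of A1 to both parallel lines with radius 6.5 puts A and C at B ± 6.5·n: A = (-3.512, 5.470), C = (3.512, -5.470). Equal radii place P and S the same way about U: P = U + 6.5·n = (29.31, 26.54), S = U − 6.5·n = (36.33, 15.60). Then |BS| = |S − B| = 39.54.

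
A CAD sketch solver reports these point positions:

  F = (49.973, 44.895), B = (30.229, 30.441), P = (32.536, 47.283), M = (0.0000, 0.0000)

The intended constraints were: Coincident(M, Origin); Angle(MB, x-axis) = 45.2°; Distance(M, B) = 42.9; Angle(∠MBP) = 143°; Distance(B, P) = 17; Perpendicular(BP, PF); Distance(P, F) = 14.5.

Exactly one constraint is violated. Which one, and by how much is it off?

Distance(P, F) = 14.5 — off by 3.10.

M = (0.00, 0.00) ✓; MB at 45.20° ✓; |MB| = 42.90 ✓; ∠MBP = 143.0° ✓; |BP| = 17.00 ✓; ∠(BP, PF) = 90.00° ✓; |PF| = 17.60 ✗.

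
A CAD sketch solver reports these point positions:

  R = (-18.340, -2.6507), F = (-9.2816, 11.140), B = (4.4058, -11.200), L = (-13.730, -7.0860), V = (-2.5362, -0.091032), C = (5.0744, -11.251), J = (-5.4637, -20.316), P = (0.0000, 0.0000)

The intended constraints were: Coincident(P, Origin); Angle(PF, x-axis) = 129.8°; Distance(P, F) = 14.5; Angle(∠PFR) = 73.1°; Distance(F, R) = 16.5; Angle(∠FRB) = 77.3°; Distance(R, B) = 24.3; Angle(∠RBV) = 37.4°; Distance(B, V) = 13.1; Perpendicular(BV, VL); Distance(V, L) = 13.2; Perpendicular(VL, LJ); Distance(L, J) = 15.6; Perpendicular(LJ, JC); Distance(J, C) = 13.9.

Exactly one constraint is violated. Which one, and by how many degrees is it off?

Perpendicular(LJ, JC) — off by 8.70°.

P = (0.00, 0.00) ✓; PF at 129.8° ✓; |PF| = 14.50 ✓; ∠PFR = 73.10° ✓; |FR| = 16.50 ✓; ∠FRB = 77.30° ✓; |RB| = 24.30 ✓; ∠RBV = 37.40° ✓; |BV| = 13.10 ✓; ∠(BV, VL) = 90.00° ✓; |VL| = 13.20 ✓; ∠(VL, LJ) = 90.00° ✓; |LJ| = 15.60 ✓; ∠(LJ, JC) = 98.70° ✗; |JC| = 13.90 ✓.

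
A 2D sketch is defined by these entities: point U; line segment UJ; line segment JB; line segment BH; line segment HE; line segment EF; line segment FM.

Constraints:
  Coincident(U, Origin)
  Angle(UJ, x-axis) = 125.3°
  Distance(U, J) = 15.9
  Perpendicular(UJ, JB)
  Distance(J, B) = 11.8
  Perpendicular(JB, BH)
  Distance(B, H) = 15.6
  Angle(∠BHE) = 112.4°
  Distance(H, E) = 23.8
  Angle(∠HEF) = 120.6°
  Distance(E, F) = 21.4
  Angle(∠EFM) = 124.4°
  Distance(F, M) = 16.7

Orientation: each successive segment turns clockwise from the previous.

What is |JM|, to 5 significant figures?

26.985

∠HEF = 120.6° gives EF at 178.30° from the x-axis; with |EF| = 21.4, F = (-24.651, -12.419). ∠EFM = 124.4° gives FM at 122.70° from the x-axis; with |FM| = 16.7, M = (-33.673, 1.6344). Then |JM| = |M − J| = 26.985.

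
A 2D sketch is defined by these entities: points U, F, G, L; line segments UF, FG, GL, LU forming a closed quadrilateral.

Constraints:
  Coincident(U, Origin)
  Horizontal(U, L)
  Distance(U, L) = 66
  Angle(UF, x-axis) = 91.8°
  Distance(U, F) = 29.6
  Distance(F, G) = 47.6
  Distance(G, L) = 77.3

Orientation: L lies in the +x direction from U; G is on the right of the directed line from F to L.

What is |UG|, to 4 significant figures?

19.63

Checks: |FG| = 47.60 ✓; |GL| = 77.30 ✓.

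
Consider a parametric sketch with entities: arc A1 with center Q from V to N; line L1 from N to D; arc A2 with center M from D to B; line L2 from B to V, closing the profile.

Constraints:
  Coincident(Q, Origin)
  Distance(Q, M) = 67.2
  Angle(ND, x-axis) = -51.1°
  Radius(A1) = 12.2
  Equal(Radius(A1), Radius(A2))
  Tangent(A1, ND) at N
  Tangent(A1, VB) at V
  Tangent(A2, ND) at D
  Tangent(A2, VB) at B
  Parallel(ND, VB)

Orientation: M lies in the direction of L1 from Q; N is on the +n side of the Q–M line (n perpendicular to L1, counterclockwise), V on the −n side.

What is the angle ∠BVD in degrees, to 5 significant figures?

19.956°

Tangency of A1 to both parallel lines with radius 12.2 puts N and V at Q ± 12.2·n: N = (9.4946, 7.6611), V = (-9.4946, -7.6611). Equal radii place D and B the same way about M: D = M + 12.2·n = (51.694, -44.637), B = M − 12.2·n = (32.705, -59.959). Then cos ∠BVD = VB·VD / (|VB||VD|), giving 19.956°.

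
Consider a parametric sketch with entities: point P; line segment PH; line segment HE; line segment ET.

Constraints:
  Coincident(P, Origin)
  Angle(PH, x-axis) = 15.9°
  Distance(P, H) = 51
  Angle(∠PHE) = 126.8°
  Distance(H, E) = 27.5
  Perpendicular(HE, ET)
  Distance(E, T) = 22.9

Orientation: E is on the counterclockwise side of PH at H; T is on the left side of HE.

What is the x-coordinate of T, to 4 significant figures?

37.47

∠PHE = 126.8°, so HE runs at 15.9° + (180° − 126.8°) = 69.10° from the x-axis; with |HE| = 27.5, E = H + 27.5·(cos 69.10°, sin 69.10°) = (58.86, 39.66). HE is perpendicular to ET; with |ET| = 22.9 on the left of HE, T = E + 22.9·(-0.9342, 0.3567) = (37.47, 47.83). So T.x = 37.47.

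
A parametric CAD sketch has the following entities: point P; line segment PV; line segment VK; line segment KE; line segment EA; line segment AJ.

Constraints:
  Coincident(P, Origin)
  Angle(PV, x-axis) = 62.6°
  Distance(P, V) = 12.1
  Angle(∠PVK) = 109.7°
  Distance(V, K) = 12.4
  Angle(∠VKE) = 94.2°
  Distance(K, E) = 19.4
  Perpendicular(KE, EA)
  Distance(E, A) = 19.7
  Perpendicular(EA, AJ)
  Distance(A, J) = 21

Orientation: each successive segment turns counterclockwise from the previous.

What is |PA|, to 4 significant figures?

9.560

P is at the origin; PV runs at 62.6° with length 12.1, so V = (5.568, 10.74). ∠PVK = 109.7° gives VK at 132.9° from the x-axis; with |VK| = 12.4, K = (-2.873, 19.83). ∠VKE = 94.2° gives KE at -141.3° from the x-axis; with |KE| = 19.4, E = (-18.01, 7.696). KE is perpendicular to EA, so EA runs at -51.30°; with |EA| = 19.7, A = (-5.696, -7.678). Then |PA| = |A − P| = 9.560.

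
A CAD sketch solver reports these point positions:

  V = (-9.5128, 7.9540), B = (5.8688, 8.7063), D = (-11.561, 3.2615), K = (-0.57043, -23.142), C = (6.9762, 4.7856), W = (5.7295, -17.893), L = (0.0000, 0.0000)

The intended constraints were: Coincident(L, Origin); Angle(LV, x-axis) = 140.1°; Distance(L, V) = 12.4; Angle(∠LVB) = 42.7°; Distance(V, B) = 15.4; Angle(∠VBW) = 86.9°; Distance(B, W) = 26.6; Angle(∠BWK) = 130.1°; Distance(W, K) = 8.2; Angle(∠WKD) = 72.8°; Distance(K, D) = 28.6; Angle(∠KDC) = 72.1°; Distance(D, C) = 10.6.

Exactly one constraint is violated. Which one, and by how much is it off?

Distance(D, C) = 10.6 — off by 8.00.

L = (0.00, 0.00) ✓; LV at 140.1° ✓; |LV| = 12.40 ✓; ∠LVB = 42.70° ✓; |VB| = 15.40 ✓; ∠VBW = 86.90° ✓; |BW| = 26.60 ✓; ∠BWK = 130.1° ✓; |WK| = 8.200 ✓; ∠WKD = 72.80° ✓; |KD| = 28.60 ✓; ∠KDC = 72.10° ✓; |DC| = 18.60 ✗.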